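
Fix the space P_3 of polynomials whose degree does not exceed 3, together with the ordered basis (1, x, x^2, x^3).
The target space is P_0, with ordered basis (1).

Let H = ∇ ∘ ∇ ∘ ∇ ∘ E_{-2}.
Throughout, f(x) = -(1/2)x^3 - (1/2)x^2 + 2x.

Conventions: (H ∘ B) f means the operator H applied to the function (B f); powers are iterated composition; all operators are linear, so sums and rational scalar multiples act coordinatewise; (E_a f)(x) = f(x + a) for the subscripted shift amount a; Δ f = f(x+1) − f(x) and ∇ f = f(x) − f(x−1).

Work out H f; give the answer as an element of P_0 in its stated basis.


g(x) = -3

E_{-2} f = -(1/2)x^3 + (5/2)x^2 - 2x - 2
∇ E_{-2} f = -(3/2)x^2 + (13/2)x - 5
∇ ∇ E_{-2} f = -3x + 8
∇ (∇ ∘ ∇ ∘ E_{-2}) f = -3


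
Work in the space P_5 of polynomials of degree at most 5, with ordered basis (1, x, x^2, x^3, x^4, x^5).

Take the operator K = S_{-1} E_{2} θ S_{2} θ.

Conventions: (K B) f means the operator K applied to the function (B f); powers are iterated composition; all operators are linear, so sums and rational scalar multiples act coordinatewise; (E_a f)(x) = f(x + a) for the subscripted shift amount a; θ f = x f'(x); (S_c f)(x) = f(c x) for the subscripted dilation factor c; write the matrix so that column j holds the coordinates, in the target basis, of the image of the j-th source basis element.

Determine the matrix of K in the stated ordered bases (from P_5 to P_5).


image of 1: 0
image of x: -2x + 4
image of x^2: 16x^2 - 64x + 64
image of x^3: -72x^3 + 432x^2 - 864x + 576
image of x^4: 256x^4 - 2048x^3 + 6144x^2 - 8192x + 4096
image of x^5: -800x^5 + 8000x^4 - 32000x^3 + 64000x^2 - 64000x + 25600
each image's coordinates form column j of the matrix

the matrix is [[0, 4, 64, 576, 4096, 25600]; [0, -2, -64, -864, -8192, -64000]; [0, 0, 16, 432, 6144, 64000]; [0, 0, 0, -72, -2048, -32000]; [0, 0, 0, 0, 256, 8000]; [0, 0, 0, 0, 0, -800]] (rows listed top to bottom)


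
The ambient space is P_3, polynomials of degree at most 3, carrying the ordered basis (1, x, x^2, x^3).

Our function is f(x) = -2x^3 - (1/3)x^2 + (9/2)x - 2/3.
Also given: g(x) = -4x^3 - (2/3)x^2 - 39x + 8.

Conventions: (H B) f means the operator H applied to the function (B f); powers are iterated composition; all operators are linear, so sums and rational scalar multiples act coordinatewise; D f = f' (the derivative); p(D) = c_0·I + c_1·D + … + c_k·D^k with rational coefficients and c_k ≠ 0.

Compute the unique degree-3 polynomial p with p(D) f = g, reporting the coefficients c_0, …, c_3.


c_0 = 2, c_1 = 0, c_2 = 4, c_3 = -1

D^0 f = -2x^3 - (1/3)x^2 + (9/2)x - 2/3
D^1 f = -6x^2 - (2/3)x + 9/2
D^2 f = -12x - 2/3
D^3 f = -12
matching coefficients of g against c_0 f + c_1 Df + … from the top degree down determines the c_i
solution: c_0 = 2, c_1 = 0, c_2 = 4, c_3 = -1


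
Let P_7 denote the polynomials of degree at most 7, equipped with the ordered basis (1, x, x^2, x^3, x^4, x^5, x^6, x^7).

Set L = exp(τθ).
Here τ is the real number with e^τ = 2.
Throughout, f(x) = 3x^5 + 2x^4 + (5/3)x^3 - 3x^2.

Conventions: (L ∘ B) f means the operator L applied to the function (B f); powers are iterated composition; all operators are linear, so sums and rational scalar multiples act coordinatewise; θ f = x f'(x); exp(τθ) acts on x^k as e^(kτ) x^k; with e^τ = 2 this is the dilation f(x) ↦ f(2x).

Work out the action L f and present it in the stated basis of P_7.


exp(τθ) x^k = e^(kτ) x^k; with e^τ = 2 this sends x^k to 2^k x^k
x^2 ↦ 4 x^2
x^3 ↦ 8 x^3
x^4 ↦ 16 x^4
x^5 ↦ 32 x^5
applying this coordinatewise to f: exp(τθ) f = 96x^5 + 32x^4 + (40/3)x^3 - 12x^2

the result is g(x) = 96x^5 + 32x^4 + (40/3)x^3 - 12x^2


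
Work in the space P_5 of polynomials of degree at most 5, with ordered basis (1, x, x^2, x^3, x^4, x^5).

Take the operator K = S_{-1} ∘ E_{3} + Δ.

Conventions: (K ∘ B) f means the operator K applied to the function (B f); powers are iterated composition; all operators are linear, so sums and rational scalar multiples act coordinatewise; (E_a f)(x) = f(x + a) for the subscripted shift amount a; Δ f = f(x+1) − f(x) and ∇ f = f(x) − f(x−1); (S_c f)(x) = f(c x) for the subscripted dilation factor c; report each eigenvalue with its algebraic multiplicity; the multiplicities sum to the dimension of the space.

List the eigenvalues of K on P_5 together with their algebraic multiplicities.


λ = -1 (multiplicity 3), λ = 1 (multiplicity 3)

image of 1: 1
image of x: -x + 4
image of x^2: x^2 - 4x + 10
image of x^3: -x^3 + 12x^2 - 24x + 28
image of x^4: x^4 - 8x^3 + 60x^2 - 104x + 82
image of x^5: -x^5 + 20x^4 - 80x^3 + 280x^2 - 400x + 244
the matrix is upper triangular; its diagonal is (1, -1, 1, -1, 1, -1)
for a triangular matrix the eigenvalues are the diagonal entries, with algebraic multiplicity their repetition count


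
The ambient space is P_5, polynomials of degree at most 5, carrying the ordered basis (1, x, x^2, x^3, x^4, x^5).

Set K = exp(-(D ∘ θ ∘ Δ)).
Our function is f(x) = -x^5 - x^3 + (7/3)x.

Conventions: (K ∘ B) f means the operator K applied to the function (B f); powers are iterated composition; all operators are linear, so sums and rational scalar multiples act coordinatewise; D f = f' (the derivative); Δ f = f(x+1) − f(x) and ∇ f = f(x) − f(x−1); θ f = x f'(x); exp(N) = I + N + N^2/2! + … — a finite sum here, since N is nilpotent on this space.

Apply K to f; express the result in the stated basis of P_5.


the image equals g(x) = -x^5 + 79x^3 + 90x^2 - (1277/3)x - 202

order-1 term: 80x^3 + 90x^2 + 52x + 8
order-2 term: -480x - 210
the series for exp(-(D ∘ θ ∘ Δ)) f terminates at order 2
exp(-(D ∘ θ ∘ Δ)) f = -x^5 + 79x^3 + 90x^2 - (1277/3)x - 202


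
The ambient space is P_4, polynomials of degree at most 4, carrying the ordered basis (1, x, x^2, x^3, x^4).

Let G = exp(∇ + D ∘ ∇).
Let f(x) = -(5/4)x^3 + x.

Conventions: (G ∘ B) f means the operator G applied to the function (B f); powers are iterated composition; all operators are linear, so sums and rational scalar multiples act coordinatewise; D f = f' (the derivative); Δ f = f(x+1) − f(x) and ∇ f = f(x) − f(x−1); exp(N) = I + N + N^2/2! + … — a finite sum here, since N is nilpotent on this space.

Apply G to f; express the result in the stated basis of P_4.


g(x) = -(5/4)x^3 - (15/4)x^2 - (13/2)x - 3/2

order-1 term: -(15/4)x^2 - (15/4)x + 7/2
order-2 term: -(15/4)x - 15/4
order-3 term: -5/4
the series for exp(∇ + D ∘ ∇) f terminates at order 3
exp(∇ + D ∘ ∇) f = -(5/4)x^3 - (15/4)x^2 - (13/2)x - 3/2


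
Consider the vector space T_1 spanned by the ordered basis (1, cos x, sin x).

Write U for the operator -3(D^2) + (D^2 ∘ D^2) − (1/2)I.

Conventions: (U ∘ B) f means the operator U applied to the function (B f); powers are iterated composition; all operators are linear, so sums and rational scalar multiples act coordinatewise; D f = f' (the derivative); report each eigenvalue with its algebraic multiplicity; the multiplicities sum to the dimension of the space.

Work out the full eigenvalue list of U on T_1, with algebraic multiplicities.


image of 1: -1/2
image of cos x: (7/2)cos x
image of sin x: (7/2)sin x
the matrix is diagonal; its diagonal is (-1/2, 7/2, 7/2)
for a triangular matrix the eigenvalues are the diagonal entries, with algebraic multiplicity their repetition count

λ = -1/2 (multiplicity 1), λ = 7/2 (multiplicity 2)


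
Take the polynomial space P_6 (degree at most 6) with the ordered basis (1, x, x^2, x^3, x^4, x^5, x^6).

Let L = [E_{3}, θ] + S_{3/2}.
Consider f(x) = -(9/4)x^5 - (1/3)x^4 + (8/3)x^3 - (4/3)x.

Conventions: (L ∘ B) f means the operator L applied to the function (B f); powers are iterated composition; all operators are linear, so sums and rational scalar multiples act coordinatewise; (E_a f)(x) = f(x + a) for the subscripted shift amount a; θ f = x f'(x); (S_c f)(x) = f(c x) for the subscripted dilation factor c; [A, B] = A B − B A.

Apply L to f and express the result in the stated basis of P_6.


θ f = -(45/4)x^5 - (4/3)x^4 + 8x^3 - (4/3)x
E_{3} θ f = -(45/4)x^5 - (2041/12)x^4 - (2041/2)x^3 - (6075/2)x^2 - (53827/12)x - 10519/4
E_{3} f = -(9/4)x^5 - (409/12)x^4 - (1223/6)x^3 - (1203/2)x^2 - (10519/12)x - 2023/4
θ E_{3} f = -(45/4)x^5 - (409/3)x^4 - (1223/2)x^3 - 1203x^2 - (10519/12)x
[E_{3}, θ] f = -(135/4)x^4 - 409x^3 - (3669/2)x^2 - 3609x - 10519/4
S_{3/2} f = -(2187/128)x^5 - (27/16)x^4 + 9x^3 - 2x
([E_{3}, θ] + S_{3/2}) f = -(2187/128)x^5 - (567/16)x^4 - 400x^3 - (3669/2)x^2 - 3611x - 10519/4

the image equals g(x) = -(2187/128)x^5 - (567/16)x^4 - 400x^3 - (3669/2)x^2 - 3611x - 10519/4


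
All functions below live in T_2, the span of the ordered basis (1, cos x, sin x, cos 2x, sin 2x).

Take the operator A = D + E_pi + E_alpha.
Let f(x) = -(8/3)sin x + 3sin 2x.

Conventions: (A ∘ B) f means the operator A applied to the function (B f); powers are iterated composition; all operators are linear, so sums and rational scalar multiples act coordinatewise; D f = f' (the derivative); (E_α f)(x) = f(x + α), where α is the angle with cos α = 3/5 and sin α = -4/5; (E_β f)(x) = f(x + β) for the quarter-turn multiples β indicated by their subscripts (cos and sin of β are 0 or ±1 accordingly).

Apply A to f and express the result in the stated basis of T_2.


the result is g(x) = -(8/15)cos x + (16/15)sin x + (78/25)cos 2x + (54/25)sin 2x

D f = -(8/3)cos x + 6cos 2x
E_pi f = (8/3)sin x + 3sin 2x
E_alpha f = (32/15)cos x - (8/5)sin x - (72/25)cos 2x - (21/25)sin 2x
(D + E_pi + E_alpha) f = -(8/15)cos x + (16/15)sin x + (78/25)cos 2x + (54/25)sin 2x


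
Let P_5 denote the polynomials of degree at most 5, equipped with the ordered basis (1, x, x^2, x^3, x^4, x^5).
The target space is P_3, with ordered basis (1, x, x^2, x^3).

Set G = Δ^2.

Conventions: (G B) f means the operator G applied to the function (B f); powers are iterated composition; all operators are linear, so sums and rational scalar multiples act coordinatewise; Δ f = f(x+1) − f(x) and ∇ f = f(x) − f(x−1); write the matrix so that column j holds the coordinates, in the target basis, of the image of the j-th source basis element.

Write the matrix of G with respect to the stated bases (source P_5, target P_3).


the matrix is [[0, 0, 2, 6, 14, 30]; [0, 0, 0, 6, 24, 70]; [0, 0, 0, 0, 12, 60]; [0, 0, 0, 0, 0, 20]] (rows listed top to bottom)

image of 1: 0
image of x: 0
image of x^2: 2
image of x^3: 6x + 6
image of x^4: 12x^2 + 24x + 14
image of x^5: 20x^3 + 60x^2 + 70x + 30
each image's coordinates form column j of the matrix


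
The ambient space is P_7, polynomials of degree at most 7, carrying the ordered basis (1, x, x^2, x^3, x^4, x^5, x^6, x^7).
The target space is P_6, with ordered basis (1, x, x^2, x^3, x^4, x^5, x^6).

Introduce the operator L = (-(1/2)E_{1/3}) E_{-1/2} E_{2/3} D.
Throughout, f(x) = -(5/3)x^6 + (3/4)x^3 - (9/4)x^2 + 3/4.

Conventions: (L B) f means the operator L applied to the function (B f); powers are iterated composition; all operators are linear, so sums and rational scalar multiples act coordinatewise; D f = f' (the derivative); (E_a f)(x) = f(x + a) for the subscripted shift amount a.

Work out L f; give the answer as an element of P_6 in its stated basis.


D f = -10x^5 + (9/4)x^2 - (9/2)x
E_{2/3} D f = -10x^5 - (100/3)x^4 - (400/9)x^3 - (2957/108)x^2 - (1843/162)x - 806/243
E_{-1/2} E_{2/3} D f = -10x^5 - (25/3)x^4 - (25/9)x^3 + (193/108)x^2 - (2455/648)x - 1339/1944
E_{1/3} E_{-1/2} E_{2/3} D f = -10x^5 - 25x^4 - 25x^3 - (41/4)x^2 - (43/8)x - 2
(-(1/2)E_{1/3}) E_{-1/2} E_{2/3} D f = 5x^5 + (25/2)x^4 + (25/2)x^3 + (41/8)x^2 + (43/16)x + 1

the result is g(x) = 5x^5 + (25/2)x^4 + (25/2)x^3 + (41/8)x^2 + (43/16)x + 1


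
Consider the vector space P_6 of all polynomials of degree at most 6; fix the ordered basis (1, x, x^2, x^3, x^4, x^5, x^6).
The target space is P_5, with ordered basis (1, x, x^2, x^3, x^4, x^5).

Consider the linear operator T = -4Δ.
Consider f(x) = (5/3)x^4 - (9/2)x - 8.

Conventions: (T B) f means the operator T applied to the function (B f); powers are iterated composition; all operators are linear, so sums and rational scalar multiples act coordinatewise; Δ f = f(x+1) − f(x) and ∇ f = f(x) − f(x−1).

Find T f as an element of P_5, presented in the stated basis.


g(x) = -(80/3)x^3 - 40x^2 - (80/3)x + 34/3

Δ f = (20/3)x^3 + 10x^2 + (20/3)x - 17/6
(-4Δ) f = -(80/3)x^3 - 40x^2 - (80/3)x + 34/3


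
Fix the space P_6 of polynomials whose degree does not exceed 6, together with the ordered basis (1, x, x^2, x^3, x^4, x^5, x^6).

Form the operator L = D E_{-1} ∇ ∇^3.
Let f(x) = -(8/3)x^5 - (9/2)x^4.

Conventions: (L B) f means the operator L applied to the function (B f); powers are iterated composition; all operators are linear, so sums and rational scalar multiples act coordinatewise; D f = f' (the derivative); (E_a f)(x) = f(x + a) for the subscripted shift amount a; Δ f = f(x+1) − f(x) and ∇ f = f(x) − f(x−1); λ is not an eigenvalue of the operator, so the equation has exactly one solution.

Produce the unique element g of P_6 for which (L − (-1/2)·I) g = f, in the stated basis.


write g with unknown coordinates in the stated basis and equate coefficients in (L − (-1/2)·I) g = f
solving from the highest basis element down gives g = -(16/3)x^5 - 9x^4 + 1280
check: L g = -640
so L g − (-1/2)·g = -(8/3)x^5 - (9/2)x^4 = f ✓

the result is g(x) = -(16/3)x^5 - 9x^4 + 1280


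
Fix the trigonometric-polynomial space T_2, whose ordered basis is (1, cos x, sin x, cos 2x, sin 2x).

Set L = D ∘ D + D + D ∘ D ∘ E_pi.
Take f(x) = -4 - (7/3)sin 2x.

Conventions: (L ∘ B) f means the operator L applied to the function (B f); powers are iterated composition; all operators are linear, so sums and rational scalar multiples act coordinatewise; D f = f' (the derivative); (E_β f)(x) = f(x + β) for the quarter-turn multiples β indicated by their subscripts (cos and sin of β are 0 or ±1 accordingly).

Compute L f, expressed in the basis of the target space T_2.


D f = -(14/3)cos 2x
D D f = (28/3)sin 2x
D f = -(14/3)cos 2x
E_pi f = -4 - (7/3)sin 2x
D E_pi f = -(14/3)cos 2x
D D E_pi f = (28/3)sin 2x
(D ∘ D + D + D ∘ D ∘ E_pi) f = -(14/3)cos 2x + (56/3)sin 2x

g(x) = -(14/3)cos 2x + (56/3)sin 2x


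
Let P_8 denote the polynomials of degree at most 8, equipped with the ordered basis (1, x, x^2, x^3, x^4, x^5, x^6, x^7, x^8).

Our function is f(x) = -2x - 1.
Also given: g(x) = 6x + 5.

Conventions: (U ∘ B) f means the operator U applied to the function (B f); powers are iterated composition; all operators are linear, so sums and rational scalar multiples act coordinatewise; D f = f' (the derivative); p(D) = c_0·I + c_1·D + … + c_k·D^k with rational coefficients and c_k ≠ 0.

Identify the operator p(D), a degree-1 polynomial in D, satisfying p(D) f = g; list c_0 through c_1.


p(D) = -3·I − D, i.e. c_0 = -3, c_1 = -1

D^0 f = -2x - 1
D^1 f = -2
matching coefficients of g against c_0 f + c_1 Df + … from the top degree down determines the c_i
solution: c_0 = -3, c_1 = -1


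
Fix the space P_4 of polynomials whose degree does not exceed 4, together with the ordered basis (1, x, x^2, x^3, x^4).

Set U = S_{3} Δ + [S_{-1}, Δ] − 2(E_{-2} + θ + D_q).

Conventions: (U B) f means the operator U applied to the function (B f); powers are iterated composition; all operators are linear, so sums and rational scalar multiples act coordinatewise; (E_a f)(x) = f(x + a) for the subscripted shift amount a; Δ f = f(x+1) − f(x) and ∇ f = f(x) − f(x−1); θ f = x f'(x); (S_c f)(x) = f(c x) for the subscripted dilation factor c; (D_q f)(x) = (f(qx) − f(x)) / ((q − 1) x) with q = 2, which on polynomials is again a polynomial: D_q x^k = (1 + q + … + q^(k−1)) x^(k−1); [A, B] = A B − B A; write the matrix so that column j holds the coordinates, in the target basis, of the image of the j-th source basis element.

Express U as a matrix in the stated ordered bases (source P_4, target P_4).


image of 1: -2
image of x: -4x + 5
image of x^2: -6x^2 + 4x - 7
image of x^3: -8x^3 + 31x^2 - 15x + 19
image of x^4: -10x^4 + 86x^3 + 6x^2 + 68x - 31
each image's coordinates form column j of the matrix

the matrix is [[-2, 5, -7, 19, -31]; [0, -4, 4, -15, 68]; [0, 0, -6, 31, 6]; [0, 0, 0, -8, 86]; [0, 0, 0, 0, -10]] (rows listed top to bottom)


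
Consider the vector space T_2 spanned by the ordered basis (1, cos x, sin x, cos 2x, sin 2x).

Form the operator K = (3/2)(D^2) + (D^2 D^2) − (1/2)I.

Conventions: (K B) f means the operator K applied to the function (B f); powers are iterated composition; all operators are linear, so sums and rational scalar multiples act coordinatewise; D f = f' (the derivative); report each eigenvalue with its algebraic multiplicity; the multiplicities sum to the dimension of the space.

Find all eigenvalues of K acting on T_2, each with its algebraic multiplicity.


image of 1: -1/2
image of cos x: -cos x
image of sin x: -sin x
image of cos 2x: (19/2)cos 2x
image of sin 2x: (19/2)sin 2x
the matrix is diagonal; its diagonal is (-1/2, -1, -1, 19/2, 19/2)
for a triangular matrix the eigenvalues are the diagonal entries, with algebraic multiplicity their repetition count

λ = -1 (multiplicity 2), λ = -1/2 (multiplicity 1), λ = 19/2 (multiplicity 2)


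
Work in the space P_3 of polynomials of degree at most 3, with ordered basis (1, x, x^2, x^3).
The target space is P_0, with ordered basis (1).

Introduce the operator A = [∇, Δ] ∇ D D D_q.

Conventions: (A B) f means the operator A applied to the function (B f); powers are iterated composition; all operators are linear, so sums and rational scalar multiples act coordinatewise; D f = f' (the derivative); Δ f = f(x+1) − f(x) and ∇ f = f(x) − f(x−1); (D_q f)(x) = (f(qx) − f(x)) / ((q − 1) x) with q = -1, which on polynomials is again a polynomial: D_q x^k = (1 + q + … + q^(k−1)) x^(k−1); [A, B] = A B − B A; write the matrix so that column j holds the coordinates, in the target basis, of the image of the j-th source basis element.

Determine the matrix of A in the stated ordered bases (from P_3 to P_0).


image of 1: 0
image of x: 0
image of x^2: 0
image of x^3: 0
each image's coordinates form column j of the matrix

the matrix is [[0, 0, 0, 0]] (rows listed top to bottom)


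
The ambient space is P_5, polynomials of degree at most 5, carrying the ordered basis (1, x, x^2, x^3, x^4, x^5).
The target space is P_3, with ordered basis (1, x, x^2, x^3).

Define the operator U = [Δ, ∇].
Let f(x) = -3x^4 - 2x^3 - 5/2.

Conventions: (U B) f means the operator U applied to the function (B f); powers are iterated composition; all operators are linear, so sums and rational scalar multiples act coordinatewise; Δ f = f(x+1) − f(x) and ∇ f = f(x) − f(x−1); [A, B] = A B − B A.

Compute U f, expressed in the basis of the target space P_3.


∇ f = -12x^3 + 12x^2 - 6x + 1
Δ ∇ f = -36x^2 - 12x - 6
Δ f = -12x^3 - 24x^2 - 18x - 5
∇ Δ f = -36x^2 - 12x - 6
[Δ, ∇] f = 0

g(x) = 0


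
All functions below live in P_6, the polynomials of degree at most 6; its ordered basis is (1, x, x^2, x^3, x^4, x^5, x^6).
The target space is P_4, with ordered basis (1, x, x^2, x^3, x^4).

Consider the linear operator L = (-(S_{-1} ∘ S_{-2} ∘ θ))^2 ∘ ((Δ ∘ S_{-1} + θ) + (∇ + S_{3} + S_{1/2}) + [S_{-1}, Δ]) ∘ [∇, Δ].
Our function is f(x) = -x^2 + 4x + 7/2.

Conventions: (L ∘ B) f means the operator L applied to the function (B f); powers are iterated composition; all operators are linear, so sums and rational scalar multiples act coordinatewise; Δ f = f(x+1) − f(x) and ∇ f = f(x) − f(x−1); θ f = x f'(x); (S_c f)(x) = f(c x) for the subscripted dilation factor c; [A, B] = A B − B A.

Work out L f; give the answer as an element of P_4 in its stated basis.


Δ f = -2x + 3
∇ Δ f = -2
∇ f = -2x + 5
Δ ∇ f = -2
[∇, Δ] f = 0
S_{-1} [∇, Δ] f = 0
Δ S_{-1} [∇, Δ] f = 0
θ [∇, Δ] f = 0
(Δ ∘ S_{-1} + θ) [∇, Δ] f = 0
∇ [∇, Δ] f = 0
S_{3} [∇, Δ] f = 0
S_{1/2} [∇, Δ] f = 0
(∇ + S_{3} + S_{1/2}) [∇, Δ] f = 0
Δ [∇, Δ] f = 0
S_{-1} Δ [∇, Δ] f = 0
S_{-1} [∇, Δ] f = 0
Δ S_{-1} [∇, Δ] f = 0
[S_{-1}, Δ] [∇, Δ] f = 0
((Δ ∘ S_{-1} + θ) + (∇ + S_{3} + S_{1/2}) + [S_{-1}, Δ]) [∇, Δ] f = 0
θ ((Δ ∘ S_{-1} + θ) + (∇ + S_{3} + S_{1/2}) + [S_{-1}, Δ]) [∇, Δ] f = 0
S_{-2} θ ((Δ ∘ S_{-1} + θ) + (∇ + S_{3} + S_{1/2}) + [S_{-1}, Δ]) [∇, Δ] f = 0
S_{-1} S_{-2} θ ((Δ ∘ S_{-1} + θ) + (∇ + S_{3} + S_{1/2}) + [S_{-1}, Δ]) [∇, Δ] f = 0
(-(S_{-1} ∘ S_{-2} ∘ θ)) ((Δ ∘ S_{-1} + θ) + (∇ + S_{3} + S_{1/2}) + [S_{-1}, Δ]) [∇, Δ] f = 0
θ (-(S_{-1} ∘ S_{-2} ∘ θ)) ((Δ ∘ S_{-1} + θ) + (∇ + S_{3} + S_{1/2}) + [S_{-1}, Δ]) [∇, Δ] f = 0
S_{-2} θ (-(S_{-1} ∘ S_{-2} ∘ θ)) ((Δ ∘ S_{-1} + θ) + (∇ + S_{3} + S_{1/2}) + [S_{-1}, Δ]) [∇, Δ] f = 0
S_{-1} S_{-2} θ (-(S_{-1} ∘ S_{-2} ∘ θ)) ((Δ ∘ S_{-1} + θ) + (∇ + S_{3} + S_{1/2}) + [S_{-1}, Δ]) [∇, Δ] f = 0
(-(S_{-1} ∘ S_{-2} ∘ θ)) (-(S_{-1} ∘ S_{-2} ∘ θ)) ((Δ ∘ S_{-1} + θ) + (∇ + S_{3} + S_{1/2}) + [S_{-1}, Δ]) [∇, Δ] f = 0

the result is g(x) = 0


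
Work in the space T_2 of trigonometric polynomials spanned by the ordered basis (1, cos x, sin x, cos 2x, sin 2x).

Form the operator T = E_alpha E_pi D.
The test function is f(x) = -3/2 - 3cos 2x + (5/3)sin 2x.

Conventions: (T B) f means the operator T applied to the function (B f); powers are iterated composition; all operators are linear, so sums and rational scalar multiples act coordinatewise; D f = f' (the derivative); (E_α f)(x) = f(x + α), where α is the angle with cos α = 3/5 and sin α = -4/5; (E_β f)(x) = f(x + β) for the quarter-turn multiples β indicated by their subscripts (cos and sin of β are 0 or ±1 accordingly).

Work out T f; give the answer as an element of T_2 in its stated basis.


the result is g(x) = -(502/75)cos 2x + (38/25)sin 2x

D f = (10/3)cos 2x + 6sin 2x
E_pi D f = (10/3)cos 2x + 6sin 2x
E_alpha (E_pi D) f = -(502/75)cos 2x + (38/25)sin 2x


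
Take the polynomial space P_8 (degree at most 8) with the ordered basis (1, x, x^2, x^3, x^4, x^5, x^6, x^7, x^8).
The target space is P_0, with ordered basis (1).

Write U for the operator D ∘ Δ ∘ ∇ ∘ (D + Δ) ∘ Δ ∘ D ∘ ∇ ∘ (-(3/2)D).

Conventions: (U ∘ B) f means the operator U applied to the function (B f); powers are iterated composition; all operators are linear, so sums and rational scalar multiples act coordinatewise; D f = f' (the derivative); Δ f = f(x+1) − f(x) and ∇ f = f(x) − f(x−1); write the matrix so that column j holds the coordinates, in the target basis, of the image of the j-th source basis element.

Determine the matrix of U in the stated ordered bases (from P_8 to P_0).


image of 1: 0
image of x: 0
image of x^2: 0
image of x^3: 0
image of x^4: 0
image of x^5: 0
image of x^6: 0
image of x^7: 0
image of x^8: -120960
each image's coordinates form column j of the matrix

the matrix is [[0, 0, 0, 0, 0, 0, 0, 0, -120960]] (rows listed top to bottom)


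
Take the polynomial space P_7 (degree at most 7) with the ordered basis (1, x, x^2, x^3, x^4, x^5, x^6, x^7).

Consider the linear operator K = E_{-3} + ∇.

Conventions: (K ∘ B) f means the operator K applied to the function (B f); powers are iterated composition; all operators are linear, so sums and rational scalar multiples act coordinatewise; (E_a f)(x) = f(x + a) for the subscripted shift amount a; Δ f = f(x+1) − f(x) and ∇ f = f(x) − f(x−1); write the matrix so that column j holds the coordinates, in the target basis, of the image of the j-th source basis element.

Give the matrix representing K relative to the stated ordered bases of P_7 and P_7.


the matrix is [[1, -2, 8, -26, 80, -242, 728, -2186]; [0, 1, -4, 24, -104, 400, -1452, 5096]; [0, 0, 1, -6, 48, -260, 1200, -5082]; [0, 0, 0, 1, -8, 80, -520, 2800]; [0, 0, 0, 0, 1, -10, 120, -910]; [0, 0, 0, 0, 0, 1, -12, 168]; [0, 0, 0, 0, 0, 0, 1, -14]; [0, 0, 0, 0, 0, 0, 0, 1]] (rows listed top to bottom)

image of 1: 1
image of x: x - 2
image of x^2: x^2 - 4x + 8
image of x^3: x^3 - 6x^2 + 24x - 26
image of x^4: x^4 - 8x^3 + 48x^2 - 104x + 80
image of x^5: x^5 - 10x^4 + 80x^3 - 260x^2 + 400x - 242
image of x^6: x^6 - 12x^5 + 120x^4 - 520x^3 + 1200x^2 - 1452x + 728
image of x^7: x^7 - 14x^6 + 168x^5 - 910x^4 + 2800x^3 - 5082x^2 + 5096x - 2186
each image's coordinates form column j of the matrix


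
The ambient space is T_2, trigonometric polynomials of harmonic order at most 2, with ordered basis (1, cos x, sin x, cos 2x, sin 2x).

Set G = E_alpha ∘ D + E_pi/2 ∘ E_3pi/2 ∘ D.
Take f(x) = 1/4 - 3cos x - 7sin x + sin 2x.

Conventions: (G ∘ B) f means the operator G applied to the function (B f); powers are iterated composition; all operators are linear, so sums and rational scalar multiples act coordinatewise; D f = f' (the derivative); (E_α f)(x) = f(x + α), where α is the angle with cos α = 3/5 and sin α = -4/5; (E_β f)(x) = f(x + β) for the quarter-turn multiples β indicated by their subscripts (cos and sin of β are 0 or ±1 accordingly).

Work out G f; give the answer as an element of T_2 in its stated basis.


D f = -7cos x + 3sin x + 2cos 2x
E_alpha D f = -(33/5)cos x - (19/5)sin x - (14/25)cos 2x + (48/25)sin 2x
D f = -7cos x + 3sin x + 2cos 2x
E_3pi/2 D f = -3cos x - 7sin x - 2cos 2x
E_pi/2 E_3pi/2 D f = -7cos x + 3sin x + 2cos 2x
(E_alpha ∘ D + E_pi/2 ∘ E_3pi/2 ∘ D) f = -(68/5)cos x - (4/5)sin x + (36/25)cos 2x + (48/25)sin 2x

the result is g(x) = -(68/5)cos x - (4/5)sin x + (36/25)cos 2x + (48/25)sin 2x


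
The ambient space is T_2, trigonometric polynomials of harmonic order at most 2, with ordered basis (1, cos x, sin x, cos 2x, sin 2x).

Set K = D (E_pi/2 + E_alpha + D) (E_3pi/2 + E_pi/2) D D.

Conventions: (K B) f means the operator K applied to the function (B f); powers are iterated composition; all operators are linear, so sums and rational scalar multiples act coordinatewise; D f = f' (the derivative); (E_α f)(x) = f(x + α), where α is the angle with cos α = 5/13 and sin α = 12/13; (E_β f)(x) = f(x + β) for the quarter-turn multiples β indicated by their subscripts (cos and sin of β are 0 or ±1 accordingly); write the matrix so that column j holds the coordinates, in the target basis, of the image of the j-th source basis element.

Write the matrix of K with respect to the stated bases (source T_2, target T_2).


the matrix is [[0, 0, 0, 0, 0]; [0, 0, 0, 0, 0]; [0, 0, 0, 0, 0]; [0, 0, 0, -7328/169, -4608/169]; [0, 0, 0, 4608/169, -7328/169]] (rows listed top to bottom)

image of 1: 0
image of cos x: 0
image of sin x: 0
image of cos 2x: -(7328/169)cos 2x + (4608/169)sin 2x
image of sin 2x: -(4608/169)cos 2x - (7328/169)sin 2x
each image's coordinates form column j of the matrix


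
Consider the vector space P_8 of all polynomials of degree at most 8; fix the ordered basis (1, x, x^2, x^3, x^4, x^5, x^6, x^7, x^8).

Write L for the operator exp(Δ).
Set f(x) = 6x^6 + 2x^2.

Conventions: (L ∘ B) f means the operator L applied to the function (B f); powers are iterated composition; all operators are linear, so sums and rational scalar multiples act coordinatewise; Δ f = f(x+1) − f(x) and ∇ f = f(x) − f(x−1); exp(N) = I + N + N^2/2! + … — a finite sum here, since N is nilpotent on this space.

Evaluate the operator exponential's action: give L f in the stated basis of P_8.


order-1 term: 36x^5 + 90x^4 + 120x^3 + 90x^2 + 40x + 8
order-2 term: 90x^4 + 360x^3 + 630x^2 + 540x + 188
order-3 term: 120x^3 + 540x^2 + 900x + 540
order-4 term: 90x^2 + 360x + 390
order-5 term: 36x + 90
order-6 term: 6
the series for exp(Δ) f terminates at order 6
exp(Δ) f = 6x^6 + 36x^5 + 180x^4 + 600x^3 + 1352x^2 + 1876x + 1222

the result is g(x) = 6x^6 + 36x^5 + 180x^4 + 600x^3 + 1352x^2 + 1876x + 1222


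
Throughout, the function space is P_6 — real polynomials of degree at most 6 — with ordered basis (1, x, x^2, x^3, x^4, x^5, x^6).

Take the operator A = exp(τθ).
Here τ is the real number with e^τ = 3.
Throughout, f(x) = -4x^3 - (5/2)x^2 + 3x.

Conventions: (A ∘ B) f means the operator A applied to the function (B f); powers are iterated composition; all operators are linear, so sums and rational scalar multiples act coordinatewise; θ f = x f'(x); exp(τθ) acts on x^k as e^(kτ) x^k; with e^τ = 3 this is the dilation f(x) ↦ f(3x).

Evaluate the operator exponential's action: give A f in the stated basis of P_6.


exp(τθ) x^k = e^(kτ) x^k; with e^τ = 3 this sends x^k to 3^k x^k
x ↦ 3 x
x^2 ↦ 9 x^2
x^3 ↦ 27 x^3
applying this coordinatewise to f: exp(τθ) f = -108x^3 - (45/2)x^2 + 9x

the image equals g(x) = -108x^3 - (45/2)x^2 + 9x


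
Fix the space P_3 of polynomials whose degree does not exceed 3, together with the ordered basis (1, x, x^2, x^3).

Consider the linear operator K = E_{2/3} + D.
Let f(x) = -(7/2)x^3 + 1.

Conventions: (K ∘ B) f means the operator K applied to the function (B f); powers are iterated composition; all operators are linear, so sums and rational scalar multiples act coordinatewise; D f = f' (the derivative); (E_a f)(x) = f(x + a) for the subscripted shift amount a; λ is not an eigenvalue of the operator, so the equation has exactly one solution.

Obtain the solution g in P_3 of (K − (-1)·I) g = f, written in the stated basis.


the result is g(x) = -(7/4)x^3 + (35/8)x^2 - (49/8)x + 2113/432

write g with unknown coordinates in the stated basis and equate coefficients in (K − (-1)·I) g = f
solving from the highest basis element down gives g = -(7/4)x^3 + (35/8)x^2 - (49/8)x + 2113/432
check: K g = -(7/4)x^3 - (35/8)x^2 + (49/8)x - 1681/432
so K g − (-1)·g = -(7/2)x^3 + 1 = f ✓


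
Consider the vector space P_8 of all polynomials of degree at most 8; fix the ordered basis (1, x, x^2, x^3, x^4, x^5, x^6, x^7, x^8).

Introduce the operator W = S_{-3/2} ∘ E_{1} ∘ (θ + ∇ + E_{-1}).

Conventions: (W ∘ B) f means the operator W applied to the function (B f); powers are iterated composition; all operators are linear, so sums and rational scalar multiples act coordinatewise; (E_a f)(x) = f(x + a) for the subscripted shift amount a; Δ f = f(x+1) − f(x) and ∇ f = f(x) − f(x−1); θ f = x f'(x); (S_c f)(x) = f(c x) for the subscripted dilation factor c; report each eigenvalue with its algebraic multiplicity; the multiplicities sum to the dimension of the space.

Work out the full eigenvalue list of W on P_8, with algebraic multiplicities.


λ = -2187/16 (multiplicity 1), λ = -729/16 (multiplicity 1), λ = -27/2 (multiplicity 1), λ = -3 (multiplicity 1), λ = 1 (multiplicity 1), λ = 27/4 (multiplicity 1), λ = 405/16 (multiplicity 1), λ = 5103/64 (multiplicity 1), λ = 59049/256 (multiplicity 1)

image of 1: 1
image of x: -3x + 2
image of x^2: (27/4)x^2 - 9x + 3
image of x^3: -(27/2)x^3 + 27x^2 - 18x + 4
image of x^4: (405/16)x^4 - (135/2)x^3 + (135/2)x^2 - 30x + 5
image of x^5: -(729/16)x^5 + (1215/8)x^4 - (405/2)x^3 + 135x^2 - 45x + 6
image of x^6: (5103/64)x^6 - (5103/16)x^5 + (8505/16)x^4 - (945/2)x^3 + (945/4)x^2 - 63x + 7
image of x^7: -(2187/16)x^7 + (5103/8)x^6 - (5103/4)x^5 + (2835/2)x^4 - 945x^3 + 378x^2 - 84x + 8
image of x^8: (59049/256)x^8 - (19683/16)x^7 + (45927/16)x^6 - (15309/4)x^5 + (25515/8)x^4 - 1701x^3 + 567x^2 - 108x + 9
the matrix is upper triangular; its diagonal is (1, -3, 27/4, -27/2, 405/16, -729/16, 5103/64, -2187/16, 59049/256)
for a triangular matrix the eigenvalues are the diagonal entries, with algebraic multiplicity their repetition count


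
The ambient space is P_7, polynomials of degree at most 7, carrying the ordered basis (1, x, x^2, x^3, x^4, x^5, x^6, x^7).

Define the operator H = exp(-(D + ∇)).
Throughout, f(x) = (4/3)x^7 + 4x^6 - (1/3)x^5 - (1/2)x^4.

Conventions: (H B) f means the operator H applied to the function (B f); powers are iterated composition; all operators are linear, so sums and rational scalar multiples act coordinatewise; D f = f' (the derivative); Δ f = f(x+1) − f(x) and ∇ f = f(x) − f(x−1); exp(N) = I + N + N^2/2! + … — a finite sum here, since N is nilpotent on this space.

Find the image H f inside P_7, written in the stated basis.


the image equals g(x) = (4/3)x^7 - (44/3)x^6 + (275/3)x^5 - (2383/6)x^4 + 1214x^3 - 2529x^2 + (9770/3)x - 5911/3

order-1 term: -(56/3)x^6 - 20x^5 + (50/3)x^4 - (98/3)x^3 + (97/3)x^2 - (43/3)x + 5/2
order-2 term: 112x^5 - 40x^4 + 20x^3 + 108x^2 - 141x + 335/6
order-3 term: -(1120/3)x^4 + 480x^3 - (1480/3)x^2 + 116x + 218/3
order-4 term: (2240/3)x^3 - 1280x^2 + (3680/3)x - 1184/3
order-5 term: -896x^2 + 1472x - 896
order-6 term: (1792/3)x - 640
order-7 term: -512/3
the series for exp(-(D + ∇)) f terminates at order 7
exp(-(D + ∇)) f = (4/3)x^7 - (44/3)x^6 + (275/3)x^5 - (2383/6)x^4 + 1214x^3 - 2529x^2 + (9770/3)x - 5911/3


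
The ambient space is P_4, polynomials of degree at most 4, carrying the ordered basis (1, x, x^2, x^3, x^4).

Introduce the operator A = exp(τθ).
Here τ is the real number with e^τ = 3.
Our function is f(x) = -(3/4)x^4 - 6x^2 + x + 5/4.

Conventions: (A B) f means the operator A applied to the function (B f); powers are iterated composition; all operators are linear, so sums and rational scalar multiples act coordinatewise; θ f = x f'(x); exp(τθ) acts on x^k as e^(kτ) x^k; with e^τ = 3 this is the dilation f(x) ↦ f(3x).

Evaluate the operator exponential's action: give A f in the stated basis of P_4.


the result is g(x) = -(243/4)x^4 - 54x^2 + 3x + 5/4

exp(τθ) x^k = e^(kτ) x^k; with e^τ = 3 this sends x^k to 3^k x^k
x ↦ 3 x
x^2 ↦ 9 x^2
x^4 ↦ 81 x^4
applying this coordinatewise to f: exp(τθ) f = -(243/4)x^4 - 54x^2 + 3x + 5/4


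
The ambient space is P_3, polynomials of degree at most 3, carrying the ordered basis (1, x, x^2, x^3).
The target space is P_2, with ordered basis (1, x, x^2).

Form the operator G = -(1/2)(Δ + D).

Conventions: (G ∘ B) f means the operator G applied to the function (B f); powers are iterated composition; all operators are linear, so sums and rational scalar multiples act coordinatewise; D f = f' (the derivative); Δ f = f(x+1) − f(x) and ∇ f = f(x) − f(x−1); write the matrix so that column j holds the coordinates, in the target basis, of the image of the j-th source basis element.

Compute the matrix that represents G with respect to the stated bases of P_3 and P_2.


image of 1: 0
image of x: -1
image of x^2: -2x - 1/2
image of x^3: -3x^2 - (3/2)x - 1/2
each image's coordinates form column j of the matrix

the matrix is [[0, -1, -1/2, -1/2]; [0, 0, -2, -3/2]; [0, 0, 0, -3]] (rows listed top to bottom)


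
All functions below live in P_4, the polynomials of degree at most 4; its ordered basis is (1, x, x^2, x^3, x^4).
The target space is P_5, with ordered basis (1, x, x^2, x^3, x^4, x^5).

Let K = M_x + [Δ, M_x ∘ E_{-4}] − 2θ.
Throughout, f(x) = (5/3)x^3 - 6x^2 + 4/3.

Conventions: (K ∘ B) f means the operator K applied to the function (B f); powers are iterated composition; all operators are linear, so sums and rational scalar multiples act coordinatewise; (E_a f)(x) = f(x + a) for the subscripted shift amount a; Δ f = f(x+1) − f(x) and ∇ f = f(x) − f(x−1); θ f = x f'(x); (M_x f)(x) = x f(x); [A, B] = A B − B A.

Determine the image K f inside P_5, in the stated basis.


the image equals g(x) = (5/3)x^4 - (43/3)x^3 + 3x^2 + (247/3)x - 293/3

M_x f = (5/3)x^4 - 6x^3 + (4/3)x
E_{-4} f = (5/3)x^3 - 26x^2 + 128x - 604/3
M_x E_{-4} f = (5/3)x^4 - 26x^3 + 128x^2 - (604/3)x
Δ (M_x ∘ E_{-4}) f = (20/3)x^3 - 68x^2 + (554/3)x - 293/3
Δ f = 5x^2 - 7x - 13/3
E_{-4} Δ f = 5x^2 - 47x + 311/3
M_x E_{-4} Δ f = 5x^3 - 47x^2 + (311/3)x
[Δ, M_x ∘ E_{-4}] f = (5/3)x^3 - 21x^2 + 81x - 293/3
θ f = 5x^3 - 12x^2
(-2θ) f = -10x^3 + 24x^2
(M_x + [Δ, M_x ∘ E_{-4}] − 2θ) f = (5/3)x^4 - (43/3)x^3 + 3x^2 + (247/3)x - 293/3


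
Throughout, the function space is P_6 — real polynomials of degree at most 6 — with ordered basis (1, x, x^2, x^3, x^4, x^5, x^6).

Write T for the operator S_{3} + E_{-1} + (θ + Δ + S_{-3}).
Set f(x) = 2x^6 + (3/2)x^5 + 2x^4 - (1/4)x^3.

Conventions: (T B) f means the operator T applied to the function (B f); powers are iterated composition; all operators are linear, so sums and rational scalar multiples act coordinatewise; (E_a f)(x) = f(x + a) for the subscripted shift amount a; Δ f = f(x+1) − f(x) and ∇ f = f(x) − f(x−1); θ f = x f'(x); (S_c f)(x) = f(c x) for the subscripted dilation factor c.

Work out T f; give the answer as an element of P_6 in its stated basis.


S_{3} f = 1458x^6 + (729/2)x^5 + 162x^4 - (27/4)x^3
E_{-1} f = 2x^6 - (21/2)x^5 + (49/2)x^4 - (133/4)x^3 + (111/4)x^2 - (53/4)x + 11/4
θ f = 12x^6 + (15/2)x^5 + 8x^4 - (3/4)x^3
Δ f = 12x^5 + (75/2)x^4 + 63x^3 + (225/4)x^2 + (107/4)x + 21/4
S_{-3} f = 1458x^6 - (729/2)x^5 + 162x^4 + (27/4)x^3
(θ + Δ + S_{-3}) f = 1470x^6 - 345x^5 + (415/2)x^4 + 69x^3 + (225/4)x^2 + (107/4)x + 21/4
(S_{3} + E_{-1} + (θ + Δ + S_{-3})) f = 2930x^6 + 9x^5 + 394x^4 + 29x^3 + 84x^2 + (27/2)x + 8

the image equals g(x) = 2930x^6 + 9x^5 + 394x^4 + 29x^3 + 84x^2 + (27/2)x + 8


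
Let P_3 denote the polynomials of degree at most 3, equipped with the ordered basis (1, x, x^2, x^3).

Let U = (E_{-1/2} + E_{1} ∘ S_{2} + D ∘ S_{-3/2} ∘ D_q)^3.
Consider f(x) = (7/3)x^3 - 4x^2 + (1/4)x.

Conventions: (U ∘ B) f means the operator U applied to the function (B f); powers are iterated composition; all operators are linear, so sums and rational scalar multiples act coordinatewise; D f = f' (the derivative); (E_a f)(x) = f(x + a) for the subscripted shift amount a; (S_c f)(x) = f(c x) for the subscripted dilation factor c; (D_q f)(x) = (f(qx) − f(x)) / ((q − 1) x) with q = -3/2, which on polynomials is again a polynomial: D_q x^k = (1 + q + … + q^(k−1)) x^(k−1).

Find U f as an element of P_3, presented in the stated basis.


E_{-1/2} f = (7/3)x^3 - (15/2)x^2 + 6x - 17/12
S_{2} f = (56/3)x^3 - 16x^2 + (1/2)x
E_{1} S_{2} f = (56/3)x^3 + 40x^2 + (49/2)x + 19/6
D_q f = (49/12)x^2 + 2x + 1/4
S_{-3/2} D_q f = (147/16)x^2 - 3x + 1/4
D S_{-3/2} D_q f = (147/8)x - 3
(E_{-1/2} + E_{1} ∘ S_{2} + D ∘ S_{-3/2} ∘ D_q) f = 21x^3 + (65/2)x^2 + (391/8)x - 5/4
E_{-1/2} (E_{-1/2} + E_{1} ∘ S_{2} + D ∘ S_{-3/2} ∘ D_q) f = 21x^3 + x^2 + (257/8)x - 323/16
S_{2} (E_{-1/2} + E_{1} ∘ S_{2} + D ∘ S_{-3/2} ∘ D_q) f = 168x^3 + 130x^2 + (391/4)x - 5/4
E_{1} S_{2} (E_{-1/2} + E_{1} ∘ S_{2} + D ∘ S_{-3/2} ∘ D_q) f = 168x^3 + 634x^2 + (3447/4)x + 789/2
D_q (E_{-1/2} + E_{1} ∘ S_{2} + D ∘ S_{-3/2} ∘ D_q) f = (147/4)x^2 - (65/4)x + 391/8
S_{-3/2} D_q (E_{-1/2} + E_{1} ∘ S_{2} + D ∘ S_{-3/2} ∘ D_q) f = (1323/16)x^2 + (195/8)x + 391/8
D S_{-3/2} D_q (E_{-1/2} + E_{1} ∘ S_{2} + D ∘ S_{-3/2} ∘ D_q) f = (1323/8)x + 195/8
(E_{-1/2} + E_{1} ∘ S_{2} + D ∘ S_{-3/2} ∘ D_q) (E_{-1/2} + E_{1} ∘ S_{2} + D ∘ S_{-3/2} ∘ D_q) f = 189x^3 + 635x^2 + (4237/4)x + 6379/16
E_{-1/2} (E_{-1/2} + E_{1} ∘ S_{2} + D ∘ S_{-3/2} ∘ D_q) (E_{-1/2} + E_{1} ∘ S_{2} + D ∘ S_{-3/2} ∘ D_q) f = 189x^3 + (703/2)x^2 + 566x + 67/16
S_{2} (E_{-1/2} + E_{1} ∘ S_{2} + D ∘ S_{-3/2} ∘ D_q) (E_{-1/2} + E_{1} ∘ S_{2} + D ∘ S_{-3/2} ∘ D_q) f = 1512x^3 + 2540x^2 + (4237/2)x + 6379/16
E_{1} S_{2} (E_{-1/2} + E_{1} ∘ S_{2} + D ∘ S_{-3/2} ∘ D_q) (E_{-1/2} + E_{1} ∘ S_{2} + D ∘ S_{-3/2} ∘ D_q) f = 1512x^3 + 7076x^2 + (23469/2)x + 105107/16
D_q (E_{-1/2} + E_{1} ∘ S_{2} + D ∘ S_{-3/2} ∘ D_q) (E_{-1/2} + E_{1} ∘ S_{2} + D ∘ S_{-3/2} ∘ D_q) f = (1323/4)x^2 - (635/2)x + 4237/4
S_{-3/2} D_q (E_{-1/2} + E_{1} ∘ S_{2} + D ∘ S_{-3/2} ∘ D_q) (E_{-1/2} + E_{1} ∘ S_{2} + D ∘ S_{-3/2} ∘ D_q) f = (11907/16)x^2 + (1905/4)x + 4237/4
D S_{-3/2} D_q (E_{-1/2} + E_{1} ∘ S_{2} + D ∘ S_{-3/2} ∘ D_q) (E_{-1/2} + E_{1} ∘ S_{2} + D ∘ S_{-3/2} ∘ D_q) f = (11907/8)x + 1905/4
(E_{-1/2} + E_{1} ∘ S_{2} + D ∘ S_{-3/2} ∘ D_q) (E_{-1/2} + E_{1} ∘ S_{2} + D ∘ S_{-3/2} ∘ D_q) (E_{-1/2} + E_{1} ∘ S_{2} + D ∘ S_{-3/2} ∘ D_q) f = 1701x^3 + (14855/2)x^2 + (110311/8)x + 56397/8

the result is g(x) = 1701x^3 + (14855/2)x^2 + (110311/8)x + 56397/8
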